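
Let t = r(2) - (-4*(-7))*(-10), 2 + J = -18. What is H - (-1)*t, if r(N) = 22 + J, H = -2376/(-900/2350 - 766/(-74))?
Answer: 756606/17335 ≈ 43.646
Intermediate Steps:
J = -20 (J = -2 - 18 = -20)
H = -4131864/17335 (H = -2376/(-900*1/2350 - 766*(-1/74)) = -2376/(-18/47 + 383/37) = -2376/17335/1739 = -2376*1739/17335 = -4131864/17335 ≈ -238.35)
r(N) = 2 (r(N) = 22 - 20 = 2)
t = 282 (t = 2 - (-4*(-7))*(-10) = 2 - 28*(-10) = 2 - 1*(-280) = 2 + 280 = 282)
H - (-1)*t = -4131864/17335 - (-1)*282 = -4131864/17335 - 1*(-282) = -4131864/17335 + 282 = 756606/17335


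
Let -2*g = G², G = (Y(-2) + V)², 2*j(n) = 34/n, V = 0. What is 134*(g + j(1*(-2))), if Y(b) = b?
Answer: -2211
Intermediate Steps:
j(n) = 17/n (j(n) = (34/n)/2 = 17/n)
G = 4 (G = (-2 + 0)² = (-2)² = 4)
g = -8 (g = -½*4² = -½*16 = -8)
134*(g + j(1*(-2))) = 134*(-8 + 17/((1*(-2)))) = 134*(-8 + 17/(-2)) = 134*(-8 + 17*(-½)) = 134*(-8 - 17/2) = 134*(-33/2) = -2211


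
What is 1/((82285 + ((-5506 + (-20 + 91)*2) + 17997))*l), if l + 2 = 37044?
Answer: 1/3515952556 ≈ 2.8442e-10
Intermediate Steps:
l = 37042 (l = -2 + 37044 = 37042)
1/((82285 + ((-5506 + (-20 + 91)*2) + 17997))*l) = 1/((82285 + ((-5506 + (-20 + 91)*2) + 17997))*37042) = (1/37042)/(82285 + ((-5506 + 71*2) + 17997)) = (1/37042)/(82285 + ((-5506 + 142) + 17997)) = (1/37042)/(82285 + (-5364 + 17997)) = (1/37042)/(82285 + 12633) = (1/37042)/94918 = (1/94918)*(1/37042) = 1/3515952556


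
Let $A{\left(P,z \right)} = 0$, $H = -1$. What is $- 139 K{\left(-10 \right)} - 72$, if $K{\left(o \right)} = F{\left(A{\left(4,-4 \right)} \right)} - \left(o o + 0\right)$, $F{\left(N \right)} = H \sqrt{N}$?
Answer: $13828$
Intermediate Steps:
$F{\left(N \right)} = - \sqrt{N}$
$K{\left(o \right)} = - o^{2}$ ($K{\left(o \right)} = - \sqrt{0} - \left(o o + 0\right) = \left(-1\right) 0 - \left(o^{2} + 0\right) = 0 - o^{2} = - o^{2}$)
$- 139 K{\left(-10 \right)} - 72 = - 139 \left(- \left(-10\right)^{2}\right) - 72 = - 139 \left(\left(-1\right) 100\right) - 72 = \left(-139\right) \left(-100\right) - 72 = 13900 - 72 = 13828$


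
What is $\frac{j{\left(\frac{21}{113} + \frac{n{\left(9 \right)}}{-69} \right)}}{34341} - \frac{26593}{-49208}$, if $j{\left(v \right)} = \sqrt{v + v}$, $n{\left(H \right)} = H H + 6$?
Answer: $\frac{26593}{49208} + \frac{2 i \sqrt{3630803}}{89252259} \approx 0.54042 + 4.2698 \cdot 10^{-5} i$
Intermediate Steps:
$n{\left(H \right)} = 6 + H^{2}$ ($n{\left(H \right)} = H^{2} + 6 = 6 + H^{2}$)
$j{\left(v \right)} = \sqrt{2} \sqrt{v}$ ($j{\left(v \right)} = \sqrt{2 v} = \sqrt{2} \sqrt{v}$)
$\frac{j{\left(\frac{21}{113} + \frac{n{\left(9 \right)}}{-69} \right)}}{34341} - \frac{26593}{-49208} = \frac{\sqrt{2} \sqrt{\frac{21}{113} + \frac{6 + 9^{2}}{-69}}}{34341} - \frac{26593}{-49208} = \sqrt{2} \sqrt{21 \cdot \frac{1}{113} + \left(6 + 81\right) \left(- \frac{1}{69}\right)} \frac{1}{34341} - - \frac{26593}{49208} = \sqrt{2} \sqrt{\frac{21}{113} + 87 \left(- \frac{1}{69}\right)} \frac{1}{34341} + \frac{26593}{49208} = \sqrt{2} \sqrt{\frac{21}{113} - \frac{29}{23}} \cdot \frac{1}{34341} + \frac{26593}{49208} = \sqrt{2} \sqrt{- \frac{2794}{2599}} \cdot \frac{1}{34341} + \frac{26593}{49208} = \sqrt{2} \frac{i \sqrt{7261606}}{2599} \cdot \frac{1}{34341} + \frac{26593}{49208} = \frac{2 i \sqrt{3630803}}{2599} \cdot \frac{1}{34341} + \frac{26593}{49208} = \frac{2 i \sqrt{3630803}}{89252259} + \frac{26593}{49208} = \frac{26593}{49208} + \frac{2 i \sqrt{3630803}}{89252259}$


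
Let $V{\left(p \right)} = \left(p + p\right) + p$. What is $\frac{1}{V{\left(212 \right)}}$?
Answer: $\frac{1}{636} \approx 0.0015723$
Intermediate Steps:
$V{\left(p \right)} = 3 p$ ($V{\left(p \right)} = 2 p + p = 3 p$)
$\frac{1}{V{\left(212 \right)}} = \frac{1}{3 \cdot 212} = \frac{1}{636}$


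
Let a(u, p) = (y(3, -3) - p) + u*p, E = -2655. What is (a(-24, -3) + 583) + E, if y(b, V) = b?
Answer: -1994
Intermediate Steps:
a(u, p) = 3 - p + p*u (a(u, p) = (3 - p) + u*p = (3 - p) + p*u = 3 - p + p*u)
(a(-24, -3) + 583) + E = ((3 - 1*(-3) - 3*(-24)) + 583) - 2655 = ((3 + 3 + 72) + 583) - 2655 = (78 + 583) - 2655 = 661 - 2655 = -1994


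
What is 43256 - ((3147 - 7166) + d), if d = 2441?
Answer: 44834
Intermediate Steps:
43256 - ((3147 - 7166) + d) = 43256 - ((3147 - 7166) + 2441) = 43256 - (-4019 + 2441) = 43256 - 1*(-1578) = 43256 + 1578 = 44834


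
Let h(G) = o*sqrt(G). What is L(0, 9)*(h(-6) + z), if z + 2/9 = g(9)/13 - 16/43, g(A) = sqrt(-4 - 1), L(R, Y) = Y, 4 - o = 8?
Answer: -230/43 - 36*I*sqrt(6) + 9*I*sqrt(5)/13 ≈ -5.3488 - 86.634*I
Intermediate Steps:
o = -4 (o = 4 - 1*8 = 4 - 8 = -4)
h(G) = -4*sqrt(G)
g(A) = I*sqrt(5) (g(A) = sqrt(-5) = I*sqrt(5))
z = -230/387 + I*sqrt(5)/13 (z = -2/9 + ((I*sqrt(5))/13 - 16/43) = -2/9 + ((I*sqrt(5))*(1/13) - 16*1/43) = -2/9 + (I*sqrt(5)/13 - 16/43) = -2/9 + (-16/43 + I*sqrt(5)/13) = -230/387 + I*sqrt(5)/13 ≈ -0.59432 + 0.17201*I)
L(0, 9)*(h(-6) + z) = 9*(-4*I*sqrt(6) + (-230/387 + I*sqrt(5)/13)) = 9*(-230/387 - 4*I*sqrt(6) + I*sqrt(5)/13) = -230/43 - 36*I*sqrt(6) + 9*I*sqrt(5)/13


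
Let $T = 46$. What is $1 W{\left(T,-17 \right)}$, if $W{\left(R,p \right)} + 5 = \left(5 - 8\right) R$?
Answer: $-143$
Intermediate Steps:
$W{\left(R,p \right)} = -5 - 3 R$ ($W{\left(R,p \right)} = -5 + \left(5 - 8\right) R = -5 - 3 R$)
$1 W{\left(T,-17 \right)} = 1 \left(-5 - 138\right) = 1 \left(-143\right) = -143$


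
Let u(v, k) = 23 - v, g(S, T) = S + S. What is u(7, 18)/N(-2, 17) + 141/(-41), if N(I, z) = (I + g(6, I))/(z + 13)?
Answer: 1827/41 ≈ 44.561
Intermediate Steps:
g(S, T) = 2*S
N(I, z) = (12 + I)/(13 + z) (N(I, z) = (I + 2*6)/(z + 13) = (I + 12)/(13 + z) = (12 + I)/(13 + z))
u(7, 18)/N(-2, 17) + 141/(-41) = (23 - 1*7)/(((12 - 2)/(13 + 17))) + 141/(-41) = (23 - 7)/((10/30)) + 141*(-1/41) = 16/(((1/30)*10)) - 141/41 = 16/(1/3) - 141/41 = 16*3 - 141/41 = 48 - 141/41 = 1827/41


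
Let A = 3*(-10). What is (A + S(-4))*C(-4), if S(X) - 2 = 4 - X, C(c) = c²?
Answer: -320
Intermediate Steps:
A = -30
S(X) = 6 - X (S(X) = 2 + (4 - X) = 6 - X)
(A + S(-4))*C(-4) = (-30 + (6 - 1*(-4)))*(-4)² = (-30 + (6 + 4))*16 = (-30 + 10)*16 = -20*16 = -320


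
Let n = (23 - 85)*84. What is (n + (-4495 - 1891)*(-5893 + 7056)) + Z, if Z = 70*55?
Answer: -7428276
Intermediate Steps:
Z = 3850
n = -5208 (n = -62*84 = -5208)
(n + (-4495 - 1891)*(-5893 + 7056)) + Z = (-5208 + (-4495 - 1891)*(-5893 + 7056)) + 3850 = (-5208 - 6386*1163) + 3850 = (-5208 - 7426918) + 3850 = -7432126 + 3850 = -7428276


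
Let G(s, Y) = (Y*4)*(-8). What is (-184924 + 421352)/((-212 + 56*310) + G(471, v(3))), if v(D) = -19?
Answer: 59107/4439 ≈ 13.315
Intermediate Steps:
G(s, Y) = -32*Y (G(s, Y) = (4*Y)*(-8) = -32*Y)
(-184924 + 421352)/((-212 + 56*310) + G(471, v(3))) = (-184924 + 421352)/((-212 + 56*310) - 32*(-19)) = 236428/((-212 + 17360) + 608) = 236428/(17148 + 608) = 236428/17756 = 236428*(1/17756) = 59107/4439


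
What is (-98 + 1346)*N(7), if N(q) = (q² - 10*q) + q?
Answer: -17472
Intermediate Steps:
N(q) = q² - 9*q
(-98 + 1346)*N(7) = (-98 + 1346)*(7*(-9 + 7)) = 1248*(7*(-2)) = 1248*(-14) = -17472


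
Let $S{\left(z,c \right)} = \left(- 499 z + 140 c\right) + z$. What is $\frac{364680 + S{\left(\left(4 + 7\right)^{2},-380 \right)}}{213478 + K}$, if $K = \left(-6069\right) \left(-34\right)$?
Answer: $\frac{125611}{209912} \approx 0.5984$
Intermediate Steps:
$K = 206346$
$S{\left(z,c \right)} = - 498 z + 140 c$
$\frac{364680 + S{\left(\left(4 + 7\right)^{2},-380 \right)}}{213478 + K} = \frac{364680 + \left(- 498 \left(4 + 7\right)^{2} + 140 \left(-380\right)\right)}{213478 + 206346} = \frac{364680 - \left(53200 + 498 \cdot 11^{2}\right)}{419824} = \left(364680 - 113458\right) \frac{1}{419824} = 251222 \cdot \frac{1}{419824} = \frac{125611}{209912}$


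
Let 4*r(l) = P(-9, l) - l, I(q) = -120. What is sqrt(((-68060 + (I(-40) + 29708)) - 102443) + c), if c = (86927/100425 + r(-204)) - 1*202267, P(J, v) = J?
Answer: I*sqrt(553688332007889)/40170 ≈ 585.78*I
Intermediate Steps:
r(l) = -9/4 - l/4 (r(l) = (-9 - l)/4 = -9/4 - l/4)
c = -81230723317/401700 (c = (86927/100425 + (-9/4 - 1/4*(-204))) - 1*202267 = (86927*(1/100425) + (-9/4 + 51)) - 202267 = (86927/100425 + 195/4) - 202267 = 19930583/401700 - 202267 = -81230723317/401700 ≈ -2.0222e+5)
sqrt(((-68060 + (I(-40) + 29708)) - 102443) + c) = sqrt(((-68060 + (-120 + 29708)) - 102443) - 81230723317/401700) = sqrt(((-68060 + 29588) - 102443) - 81230723317/401700) = sqrt((-38472 - 102443) - 81230723317/401700) = sqrt(-140915 - 81230723317/401700) = sqrt(-137836278817/401700) = I*sqrt(553688332007889)/40170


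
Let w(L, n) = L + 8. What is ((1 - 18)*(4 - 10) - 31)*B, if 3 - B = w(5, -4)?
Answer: -710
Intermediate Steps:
w(L, n) = 8 + L
B = -10 (B = 3 - (8 + 5) = 3 - 1*13 = 3 - 13 = -10)
((1 - 18)*(4 - 10) - 31)*B = ((1 - 18)*(4 - 10) - 31)*(-10) = (-17*(-6) - 31)*(-10) = (102 - 31)*(-10) = 71*(-10) = -710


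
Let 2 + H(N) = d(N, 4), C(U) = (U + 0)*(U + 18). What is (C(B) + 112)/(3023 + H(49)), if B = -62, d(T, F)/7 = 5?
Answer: 355/382 ≈ 0.92932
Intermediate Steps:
d(T, F) = 35 (d(T, F) = 7*5 = 35)
C(U) = U*(18 + U)
H(N) = 33 (H(N) = -2 + 35 = 33)
(C(B) + 112)/(3023 + H(49)) = (-62*(18 - 62) + 112)/(3023 + 33) = (-62*(-44) + 112)/3056 = (2728 + 112)*(1/3056) = 2840*(1/3056) = 355/382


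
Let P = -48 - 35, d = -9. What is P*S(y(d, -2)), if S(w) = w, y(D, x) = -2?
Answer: 166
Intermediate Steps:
P = -83
P*S(y(d, -2)) = -83*(-2) = 166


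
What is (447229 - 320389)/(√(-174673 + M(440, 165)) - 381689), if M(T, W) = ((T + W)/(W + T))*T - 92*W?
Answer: -1152700780/3468730527 - 3020*I*√189413/3468730527 ≈ -0.33231 - 0.00037891*I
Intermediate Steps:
M(T, W) = T - 92*W (M(T, W) = ((T + W)/(T + W))*T - 92*W = 1*T - 92*W = T - 92*W)
(447229 - 320389)/(√(-174673 + M(440, 165)) - 381689) = (447229 - 320389)/(√(-174673 + (440 - 92*165)) - 381689) = 126840/(√(-174673 + (440 - 15180)) - 381689) = 126840/(√(-174673 - 14740) - 381689) = 126840/(√(-189413) - 381689) = 126840/(I*√189413 - 381689) = 126840/(-381689 + I*√189413)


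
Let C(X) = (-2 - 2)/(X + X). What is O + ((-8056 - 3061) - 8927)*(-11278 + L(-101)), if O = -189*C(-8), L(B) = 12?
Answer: 903262627/4 ≈ 2.2582e+8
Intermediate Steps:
C(X) = -2/X (C(X) = -4*1/(2*X) = -2/X)
O = -189/4 (O = -(-378)/(-8) = -(-378)*(-1)/8 = -189*¼ = -189/4 ≈ -47.250)
O + ((-8056 - 3061) - 8927)*(-11278 + L(-101)) = -189/4 + ((-8056 - 3061) - 8927)*(-11278 + 12) = -189/4 + (-11117 - 8927)*(-11266) = -189/4 - 20044*(-11266) = -189/4 + 225815704 = 903262627/4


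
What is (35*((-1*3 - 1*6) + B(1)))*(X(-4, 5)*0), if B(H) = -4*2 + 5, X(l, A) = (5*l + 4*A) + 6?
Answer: 0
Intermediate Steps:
X(l, A) = 6 + 4*A + 5*l (X(l, A) = (4*A + 5*l) + 6 = 6 + 4*A + 5*l)
B(H) = -3 (B(H) = -8 + 5 = -3)
(35*((-1*3 - 1*6) + B(1)))*(X(-4, 5)*0) = (35*((-1*3 - 1*6) - 3))*((6 + 4*5 + 5*(-4))*0) = (35*((-3 - 6) - 3))*((6 + 20 - 20)*0) = (35*(-9 - 3))*(6*0) = (35*(-12))*0 = -420*0 = 0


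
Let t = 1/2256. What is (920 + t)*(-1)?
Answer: -2075521/2256 ≈ -920.00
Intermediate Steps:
t = 1/2256 ≈ 0.00044326
(920 + t)*(-1) = (920 + 1/2256)*(-1) = (2075521/2256)*(-1) = -2075521/2256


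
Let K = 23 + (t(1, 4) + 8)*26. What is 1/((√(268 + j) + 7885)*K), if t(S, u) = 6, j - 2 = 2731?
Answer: 7885/24059876688 - √3001/24059876688 ≈ 3.2545e-7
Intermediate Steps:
j = 2733 (j = 2 + 2731 = 2733)
K = 387 (K = 23 + (6 + 8)*26 = 23 + 14*26 = 23 + 364 = 387)
1/((√(268 + j) + 7885)*K) = 1/((√(268 + 2733) + 7885)*387) = (1/387)/(√3001 + 7885) = (1/387)/(7885 + √3001) = 1/(387*(7885 + √3001))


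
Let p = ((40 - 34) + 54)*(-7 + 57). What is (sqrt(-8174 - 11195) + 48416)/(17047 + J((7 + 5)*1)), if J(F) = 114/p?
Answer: 24208000/8523519 + 500*I*sqrt(19369)/8523519 ≈ 2.8401 + 0.008164*I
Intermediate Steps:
p = 3000 (p = (6 + 54)*50 = 60*50 = 3000)
J(F) = 19/500 (J(F) = 114/3000 = 114*(1/3000) = 19/500)
(sqrt(-8174 - 11195) + 48416)/(17047 + J((7 + 5)*1)) = (sqrt(-8174 - 11195) + 48416)/(17047 + 19/500) = (sqrt(-19369) + 48416)/(8523519/500) = (I*sqrt(19369) + 48416)*(500/8523519) = (48416 + I*sqrt(19369))*(500/8523519) = 24208000/8523519 + 500*I*sqrt(19369)/8523519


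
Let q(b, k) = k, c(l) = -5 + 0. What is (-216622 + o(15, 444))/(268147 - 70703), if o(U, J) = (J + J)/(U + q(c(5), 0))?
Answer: -541407/493610 ≈ -1.0968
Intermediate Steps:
c(l) = -5
o(U, J) = 2*J/U (o(U, J) = (J + J)/(U + 0) = (2*J)/U = 2*J/U)
(-216622 + o(15, 444))/(268147 - 70703) = (-216622 + 2*444/15)/(268147 - 70703) = (-216622 + 2*444*(1/15))/197444 = (-216622 + 296/5)*(1/197444) = -1082814/5*1/197444 = -541407/493610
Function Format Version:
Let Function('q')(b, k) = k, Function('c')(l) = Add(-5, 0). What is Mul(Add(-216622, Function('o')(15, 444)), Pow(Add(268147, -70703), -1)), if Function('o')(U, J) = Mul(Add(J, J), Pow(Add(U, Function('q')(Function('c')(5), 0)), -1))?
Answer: Rational(-541407, 493610) ≈ -1.0968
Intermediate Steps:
Function('c')(l) = -5
Function('o')(U, J) = Mul(2, J, Pow(U, -1)) (Function('o')(U, J) = Mul(Add(J, J), Pow(Add(U, 0), -1)) = Mul(Mul(2, J), Pow(U, -1)) = Mul(2, J, Pow(U, -1)))
Mul(Add(-216622, Function('o')(15, 444)), Pow(Add(268147, -70703), -1)) = Mul(Add(-216622, Mul(2, 444, Pow(15, -1))), Pow(Add(268147, -70703), -1)) = Mul(Add(-216622, Mul(2, 444, Rational(1, 15))), Pow(197444, -1)) = Mul(Add(-216622, Rational(296, 5)), Rational(1, 197444)) = Mul(Rational(-1082814, 5), Rational(1, 197444)) = Rational(-541407, 493610)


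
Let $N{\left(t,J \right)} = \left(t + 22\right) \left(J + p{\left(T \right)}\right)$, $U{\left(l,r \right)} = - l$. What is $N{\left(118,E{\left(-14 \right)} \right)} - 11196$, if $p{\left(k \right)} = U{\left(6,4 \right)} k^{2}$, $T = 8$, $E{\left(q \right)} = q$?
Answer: $-66916$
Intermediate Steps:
$p{\left(k \right)} = - 6 k^{2}$ ($p{\left(k \right)} = \left(-1\right) 6 k^{2} = - 6 k^{2}$)
$N{\left(t,J \right)} = \left(-384 + J\right) \left(22 + t\right)$ ($N{\left(t,J \right)} = \left(t + 22\right) \left(J - 6 \cdot 8^{2}\right) = \left(22 + t\right) \left(J - 384\right) = \left(22 + t\right) \left(-384 + J\right) = \left(-384 + J\right) \left(22 + t\right)$)
$N{\left(118,E{\left(-14 \right)} \right)} - 11196 = \left(-8448 - 45312 + 22 \left(-14\right) - 1652\right) - 11196 = \left(-8448 - 45312 - 308 - 1652\right) - 11196 = -55720 - 11196 = -66916$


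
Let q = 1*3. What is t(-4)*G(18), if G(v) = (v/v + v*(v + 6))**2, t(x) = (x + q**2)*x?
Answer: -3749780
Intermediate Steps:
q = 3
t(x) = x*(9 + x) (t(x) = (x + 3**2)*x = (x + 9)*x = (9 + x)*x = x*(9 + x))
G(v) = (1 + v*(6 + v))**2
t(-4)*G(18) = (-4*(9 - 4))*(1 + 18**2 + 6*18)**2 = (-4*5)*(1 + 324 + 108)**2 = -20*433**2 = -20*187489 = -3749780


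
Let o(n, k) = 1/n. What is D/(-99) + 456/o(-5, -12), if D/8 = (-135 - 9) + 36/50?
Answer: -623816/275 ≈ -2268.4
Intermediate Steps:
D = -28656/25 (D = 8*((-135 - 9) + 36/50) = 8*(-144 + 36*(1/50)) = 8*(-144 + 18/25) = 8*(-3582/25) = -28656/25 ≈ -1146.2)
D/(-99) + 456/o(-5, -12) = -28656/25/(-99) + 456/(1/(-5)) = -28656/25*(-1/99) + 456/(-1/5) = 3184/275 + 456*(-5) = 3184/275 - 2280 = -623816/275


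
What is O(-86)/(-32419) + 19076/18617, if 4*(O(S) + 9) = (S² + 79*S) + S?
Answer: 616190804/603544523 ≈ 1.0210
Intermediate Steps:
O(S) = -9 + 20*S + S²/4 (O(S) = -9 + ((S² + 79*S) + S)/4 = -9 + (S² + 80*S)/4 = -9 + (20*S + S²/4) = -9 + 20*S + S²/4)
O(-86)/(-32419) + 19076/18617 = (-9 + 20*(-86) + (¼)*(-86)²)/(-32419) + 19076/18617 = (-9 - 1720 + (¼)*7396)*(-1/32419) + 19076*(1/18617) = (-9 - 1720 + 1849)*(-1/32419) + 19076/18617 = 120*(-1/32419) + 19076/18617 = -120/32419 + 19076/18617 = 616190804/603544523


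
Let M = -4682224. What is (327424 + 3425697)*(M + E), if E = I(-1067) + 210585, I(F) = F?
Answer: -16786606815426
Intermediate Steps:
E = 209518 (E = -1067 + 210585 = 209518)
(327424 + 3425697)*(M + E) = (327424 + 3425697)*(-4682224 + 209518) = 3753121*(-4472706) = -16786606815426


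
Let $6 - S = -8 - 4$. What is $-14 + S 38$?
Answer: $670$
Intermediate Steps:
$S = 18$ ($S = 6 - \left(-8 - 4\right) = 6 - -12 = 6 + 12 = 18$)
$-14 + S 38 = -14 + 18 \cdot 38 = -14 + 684 = 670$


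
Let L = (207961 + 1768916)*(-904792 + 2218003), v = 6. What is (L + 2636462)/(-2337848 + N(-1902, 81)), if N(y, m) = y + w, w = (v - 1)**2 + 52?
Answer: -2596059258509/2339673 ≈ -1.1096e+6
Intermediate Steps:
L = 2596056622047 (L = 1976877*1313211 = 2596056622047)
w = 77 (w = (6 - 1)**2 + 52 = 5**2 + 52 = 25 + 52 = 77)
N(y, m) = 77 + y (N(y, m) = y + 77 = 77 + y)
(L + 2636462)/(-2337848 + N(-1902, 81)) = (2596056622047 + 2636462)/(-2337848 + (77 - 1902)) = 2596059258509/(-2337848 - 1825) = 2596059258509/(-2339673) = 2596059258509*(-1/2339673) = -2596059258509/2339673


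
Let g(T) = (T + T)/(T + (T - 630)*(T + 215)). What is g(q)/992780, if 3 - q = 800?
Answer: -797/411863221630 ≈ -1.9351e-9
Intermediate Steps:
q = -797 (q = 3 - 1*800 = 3 - 800 = -797)
g(T) = 2*T/(T + (-630 + T)*(215 + T)) (g(T) = (2*T)/(T + (-630 + T)*(215 + T)) = 2*T/(T + (-630 + T)*(215 + T)))
g(q)/992780 = (2*(-797)/(-135450 + (-797)² - 414*(-797)))/992780 = (2*(-797)/(-135450 + 635209 + 329958))*(1/992780) = (2*(-797)/829717)*(1/992780) = (2*(-797)*(1/829717))*(1/992780) = -1594/829717*1/992780 = -797/411863221630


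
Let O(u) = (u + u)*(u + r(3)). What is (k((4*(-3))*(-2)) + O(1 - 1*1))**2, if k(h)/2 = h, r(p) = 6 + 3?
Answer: 2304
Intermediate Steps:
r(p) = 9
O(u) = 2*u*(9 + u) (O(u) = (u + u)*(u + 9) = (2*u)*(9 + u) = 2*u*(9 + u))
k(h) = 2*h
(k((4*(-3))*(-2)) + O(1 - 1*1))**2 = (2*((4*(-3))*(-2)) + 2*(1 - 1*1)*(9 + (1 - 1*1)))**2 = (2*(-12*(-2)) + 2*(1 - 1)*(9 + (1 - 1)))**2 = (2*24 + 2*0*(9 + 0))**2 = (48 + 2*0*9)**2 = (48 + 0)**2 = 48**2 = 2304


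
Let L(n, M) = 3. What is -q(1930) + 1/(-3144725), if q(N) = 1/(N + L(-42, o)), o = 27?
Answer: -3146658/6078753425 ≈ -0.00051765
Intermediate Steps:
q(N) = 1/(3 + N) (q(N) = 1/(N + 3) = 1/(3 + N))
-q(1930) + 1/(-3144725) = -1/(3 + 1930) + 1/(-3144725) = -1/1933 - 1/3144725 = -3146658/6078753425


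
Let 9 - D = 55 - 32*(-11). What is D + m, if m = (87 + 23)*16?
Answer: 1362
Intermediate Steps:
D = -398 (D = 9 - (55 - 32*(-11)) = 9 - (55 + 352) = 9 - 1*407 = 9 - 407 = -398)
m = 1760 (m = 110*16 = 1760)
D + m = -398 + 1760 = 1362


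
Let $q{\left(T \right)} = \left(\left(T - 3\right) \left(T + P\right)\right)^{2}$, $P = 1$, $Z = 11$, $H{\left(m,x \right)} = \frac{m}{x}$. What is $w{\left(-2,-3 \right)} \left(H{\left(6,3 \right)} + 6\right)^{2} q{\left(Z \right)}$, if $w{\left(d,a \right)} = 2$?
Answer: $1179648$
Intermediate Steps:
$q{\left(T \right)} = \left(1 + T\right)^{2} \left(-3 + T\right)^{2}$ ($q{\left(T \right)} = \left(\left(T - 3\right) \left(T + 1\right)\right)^{2} = \left(\left(-3 + T\right) \left(1 + T\right)\right)^{2} = \left(\left(1 + T\right) \left(-3 + T\right)\right)^{2} = \left(1 + T\right)^{2} \left(-3 + T\right)^{2}$)
$w{\left(-2,-3 \right)} \left(H{\left(6,3 \right)} + 6\right)^{2} q{\left(Z \right)} = 2 \left(\frac{6}{3} + 6\right)^{2} \left(1 + 11\right)^{2} \left(-3 + 11\right)^{2} = 2 \left(6 \cdot \frac{1}{3} + 6\right)^{2} \cdot 12^{2} \cdot 8^{2} = 2 \left(2 + 6\right)^{2} \cdot 144 \cdot 64 = 2 \cdot 8^{2} \cdot 9216 = 2 \cdot 64 \cdot 9216 = 128 \cdot 9216 = 1179648$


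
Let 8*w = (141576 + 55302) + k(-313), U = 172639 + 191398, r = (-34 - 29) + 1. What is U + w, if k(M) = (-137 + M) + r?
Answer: 1554331/4 ≈ 3.8858e+5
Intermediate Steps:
r = -62 (r = -63 + 1 = -62)
k(M) = -199 + M (k(M) = (-137 + M) - 62 = -199 + M)
U = 364037
w = 98183/4 (w = ((141576 + 55302) + (-199 - 313))/8 = (196878 - 512)/8 = (⅛)*196366 = 98183/4 ≈ 24546.)
U + w = 364037 + 98183/4 = 1554331/4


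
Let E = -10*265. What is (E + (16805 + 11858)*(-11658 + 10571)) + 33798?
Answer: -31125533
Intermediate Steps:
E = -2650
(E + (16805 + 11858)*(-11658 + 10571)) + 33798 = (-2650 + (16805 + 11858)*(-11658 + 10571)) + 33798 = (-2650 + 28663*(-1087)) + 33798 = (-2650 - 31156681) + 33798 = -31159331 + 33798 = -31125533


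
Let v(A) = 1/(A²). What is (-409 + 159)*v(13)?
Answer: -250/169 ≈ -1.4793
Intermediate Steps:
v(A) = A⁻²
(-409 + 159)*v(13) = (-409 + 159)/13² = -250*1/169 = -250/169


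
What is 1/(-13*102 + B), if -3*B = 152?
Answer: -3/4130 ≈ -0.00072639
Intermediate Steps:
B = -152/3 (B = -⅓*152 = -152/3 ≈ -50.667)
1/(-13*102 + B) = 1/(-13*102 - 152/3) = 1/(-1326 - 152/3) = 1/(-4130/3) = -3/4130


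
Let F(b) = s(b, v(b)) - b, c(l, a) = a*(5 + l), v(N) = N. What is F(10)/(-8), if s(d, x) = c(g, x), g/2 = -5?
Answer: 15/2 ≈ 7.5000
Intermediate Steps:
g = -10 (g = 2*(-5) = -10)
s(d, x) = -5*x (s(d, x) = x*(5 - 10) = x*(-5) = -5*x)
F(b) = -6*b (F(b) = -5*b - b = -6*b)
F(10)/(-8) = (-6*10)/(-8) = -⅛*(-60) = 15/2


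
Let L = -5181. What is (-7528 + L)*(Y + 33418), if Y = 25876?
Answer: -753567446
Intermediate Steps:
(-7528 + L)*(Y + 33418) = (-7528 - 5181)*(25876 + 33418) = -12709*59294 = -753567446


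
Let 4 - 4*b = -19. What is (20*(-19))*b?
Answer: -2185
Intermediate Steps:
b = 23/4 (b = 1 - ¼*(-19) = 1 + 19/4 = 23/4 ≈ 5.7500)
(20*(-19))*b = (20*(-19))*(23/4) = -380*23/4 = -2185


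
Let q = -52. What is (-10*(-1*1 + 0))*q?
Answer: -520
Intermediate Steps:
(-10*(-1*1 + 0))*q = -10*(-1*1 + 0)*(-52) = -10*(-1 + 0)*(-52) = -10*(-1)*(-52) = 10*(-52) = -520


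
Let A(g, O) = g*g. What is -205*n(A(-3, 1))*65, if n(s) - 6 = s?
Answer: -199875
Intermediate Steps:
A(g, O) = g²
n(s) = 6 + s
-205*n(A(-3, 1))*65 = -205*(6 + (-3)²)*65 = -205*(6 + 9)*65 = -205*15*65 = -3075*65 = -1*199875 = -199875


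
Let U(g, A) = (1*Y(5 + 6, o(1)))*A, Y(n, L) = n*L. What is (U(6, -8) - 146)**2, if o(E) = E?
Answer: 54756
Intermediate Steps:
Y(n, L) = L*n
U(g, A) = 11*A (U(g, A) = (1*(1*(5 + 6)))*A = (1*(1*11))*A = (1*11)*A = 11*A)
(U(6, -8) - 146)**2 = (11*(-8) - 146)**2 = (-88 - 146)**2 = (-234)**2 = 54756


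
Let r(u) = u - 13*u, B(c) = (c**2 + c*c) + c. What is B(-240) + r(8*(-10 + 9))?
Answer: 115056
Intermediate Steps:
B(c) = c + 2*c**2 (B(c) = (c**2 + c**2) + c = 2*c**2 + c = c + 2*c**2)
r(u) = -12*u
B(-240) + r(8*(-10 + 9)) = -240*(1 + 2*(-240)) - 96*(-10 + 9) = -240*(1 - 480) - 96*(-1) = -240*(-479) - 12*(-8) = 114960 + 96 = 115056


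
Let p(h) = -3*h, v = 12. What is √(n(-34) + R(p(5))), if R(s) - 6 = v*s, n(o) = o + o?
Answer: 11*I*√2 ≈ 15.556*I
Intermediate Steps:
n(o) = 2*o
R(s) = 6 + 12*s
√(n(-34) + R(p(5))) = √(2*(-34) + (6 + 12*(-3*5))) = √(-68 + (6 + 12*(-15))) = √(-68 + (6 - 180)) = √(-68 - 174) = √(-242) = 11*I*√2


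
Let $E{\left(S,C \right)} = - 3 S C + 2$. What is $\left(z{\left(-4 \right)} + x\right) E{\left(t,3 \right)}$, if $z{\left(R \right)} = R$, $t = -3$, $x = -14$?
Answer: $-522$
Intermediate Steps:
$E{\left(S,C \right)} = 2 - 3 C S$ ($E{\left(S,C \right)} = - 3 C S + 2 = 2 - 3 C S$)
$\left(z{\left(-4 \right)} + x\right) E{\left(t,3 \right)} = \left(-4 - 14\right) \left(2 - 9 \left(-3\right)\right) = - 18 \left(2 + 27\right) = \left(-18\right) 29 = -522$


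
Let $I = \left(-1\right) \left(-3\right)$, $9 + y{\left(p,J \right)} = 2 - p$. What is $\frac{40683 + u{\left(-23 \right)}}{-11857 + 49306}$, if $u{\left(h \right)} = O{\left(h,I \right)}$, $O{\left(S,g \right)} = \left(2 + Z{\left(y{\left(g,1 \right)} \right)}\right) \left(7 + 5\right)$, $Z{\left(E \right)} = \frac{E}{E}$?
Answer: $\frac{13573}{12483} \approx 1.0873$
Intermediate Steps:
$y{\left(p,J \right)} = -7 - p$ ($y{\left(p,J \right)} = -9 - \left(-2 + p\right) = -7 - p$)
$Z{\left(E \right)} = 1$
$I = 3$
$O{\left(S,g \right)} = 36$ ($O{\left(S,g \right)} = \left(2 + 1\right) \left(7 + 5\right) = 3 \cdot 12 = 36$)
$u{\left(h \right)} = 36$
$\frac{40683 + u{\left(-23 \right)}}{-11857 + 49306} = \frac{40683 + 36}{-11857 + 49306} = \frac{40719}{37449} = 40719 \cdot \frac{1}{37449} = \frac{13573}{12483}$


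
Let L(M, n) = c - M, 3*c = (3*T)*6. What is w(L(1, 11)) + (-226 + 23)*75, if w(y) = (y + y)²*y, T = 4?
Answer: 33443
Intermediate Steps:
c = 24 (c = ((3*4)*6)/3 = (12*6)/3 = (⅓)*72 = 24)
L(M, n) = 24 - M
w(y) = 4*y³ (w(y) = (2*y)²*y = (4*y²)*y = 4*y³)
w(L(1, 11)) + (-226 + 23)*75 = 4*(24 - 1*1)³ + (-226 + 23)*75 = 4*(24 - 1)³ - 203*75 = 4*23³ - 15225 = 4*12167 - 15225 = 48668 - 15225 = 33443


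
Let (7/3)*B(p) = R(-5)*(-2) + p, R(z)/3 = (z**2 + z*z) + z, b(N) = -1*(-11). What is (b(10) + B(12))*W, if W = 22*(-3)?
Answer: 46002/7 ≈ 6571.7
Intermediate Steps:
b(N) = 11
R(z) = 3*z + 6*z**2 (R(z) = 3*((z**2 + z*z) + z) = 3*((z**2 + z**2) + z) = 3*(2*z**2 + z) = 3*(z + 2*z**2) = 3*z + 6*z**2)
B(p) = -810/7 + 3*p/7 (B(p) = 3*((3*(-5)*(1 + 2*(-5)))*(-2) + p)/7 = 3*((3*(-5)*(1 - 10))*(-2) + p)/7 = 3*((3*(-5)*(-9))*(-2) + p)/7 = 3*(135*(-2) + p)/7 = 3*(-270 + p)/7 = -810/7 + 3*p/7)
W = -66
(b(10) + B(12))*W = (11 + (-810/7 + (3/7)*12))*(-66) = (11 + (-810/7 + 36/7))*(-66) = (11 - 774/7)*(-66) = -697/7*(-66) = 46002/7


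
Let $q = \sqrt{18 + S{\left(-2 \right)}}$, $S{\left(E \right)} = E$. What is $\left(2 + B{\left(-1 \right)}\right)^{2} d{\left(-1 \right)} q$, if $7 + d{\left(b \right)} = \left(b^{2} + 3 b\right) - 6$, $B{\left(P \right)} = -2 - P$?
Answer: $-60$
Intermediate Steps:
$d{\left(b \right)} = -13 + b^{2} + 3 b$ ($d{\left(b \right)} = -7 - \left(6 - b^{2} - 3 b\right) = -7 + \left(-6 + b^{2} + 3 b\right) = -13 + b^{2} + 3 b$)
$q = 4$ ($q = \sqrt{18 - 2} = \sqrt{16} = 4$)
$\left(2 + B{\left(-1 \right)}\right)^{2} d{\left(-1 \right)} q = \left(2 - 1\right)^{2} \left(-13 + \left(-1\right)^{2} + 3 \left(-1\right)\right) 4 = \left(2 + \left(-2 + 1\right)\right)^{2} \left(-13 + 1 - 3\right) 4 = \left(2 - 1\right)^{2} \left(-15\right) 4 = 1^{2} \left(-15\right) 4 = 1 \left(-15\right) 4 = \left(-15\right) 4 = -60$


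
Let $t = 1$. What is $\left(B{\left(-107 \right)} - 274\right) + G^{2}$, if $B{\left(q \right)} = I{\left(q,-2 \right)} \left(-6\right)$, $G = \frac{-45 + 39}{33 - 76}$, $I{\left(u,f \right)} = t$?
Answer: $- \frac{517684}{1849} \approx -279.98$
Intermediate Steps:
$I{\left(u,f \right)} = 1$
$G = \frac{6}{43}$ ($G = - \frac{6}{-43} = \left(-6\right) \left(- \frac{1}{43}\right) = \frac{6}{43} \approx 0.13953$)
$B{\left(q \right)} = -6$ ($B{\left(q \right)} = 1 \left(-6\right) = -6$)
$\left(B{\left(-107 \right)} - 274\right) + G^{2} = \left(-6 - 274\right) + \left(\frac{6}{43}\right)^{2} = -280 + \frac{36}{1849} = - \frac{517684}{1849}$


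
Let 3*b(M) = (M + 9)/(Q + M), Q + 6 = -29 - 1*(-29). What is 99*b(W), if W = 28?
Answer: 111/2 ≈ 55.500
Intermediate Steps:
Q = -6 (Q = -6 + (-29 - 1*(-29)) = -6 + (-29 + 29) = -6 + 0 = -6)
b(M) = (9 + M)/(3*(-6 + M)) (b(M) = ((M + 9)/(-6 + M))/3 = ((9 + M)/(-6 + M))/3 = (9 + M)/(3*(-6 + M)))
99*b(W) = 99*((9 + 28)/(3*(-6 + 28))) = 99*((⅓)*37/22) = 99*((⅓)*(1/22)*37) = 99*(37/66) = 111/2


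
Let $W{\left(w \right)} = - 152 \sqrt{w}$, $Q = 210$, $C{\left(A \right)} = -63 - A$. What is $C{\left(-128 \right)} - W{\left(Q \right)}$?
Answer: $65 + 152 \sqrt{210} \approx 2267.7$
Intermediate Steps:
$C{\left(-128 \right)} - W{\left(Q \right)} = \left(-63 - -128\right) - - 152 \sqrt{210} = \left(-63 + 128\right) + 152 \sqrt{210} = 65 + 152 \sqrt{210}$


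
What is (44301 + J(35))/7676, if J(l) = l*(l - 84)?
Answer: 21293/3838 ≈ 5.5479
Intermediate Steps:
J(l) = l*(-84 + l)
(44301 + J(35))/7676 = (44301 + 35*(-84 + 35))/7676 = (44301 + 35*(-49))*(1/7676) = (44301 - 1715)*(1/7676) = 42586*(1/7676) = 21293/3838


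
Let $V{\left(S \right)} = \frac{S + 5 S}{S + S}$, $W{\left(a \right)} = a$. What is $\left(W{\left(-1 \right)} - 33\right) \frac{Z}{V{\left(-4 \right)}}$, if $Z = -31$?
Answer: $\frac{1054}{3} \approx 351.33$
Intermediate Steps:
$V{\left(S \right)} = 3$ ($V{\left(S \right)} = \frac{6 S}{2 S} = 6 S \frac{1}{2 S} = 3$)
$\left(W{\left(-1 \right)} - 33\right) \frac{Z}{V{\left(-4 \right)}} = \left(-1 - 33\right) \left(- \frac{31}{3}\right) = - 34 \left(\left(-31\right) \frac{1}{3}\right) = \left(-34\right) \left(- \frac{31}{3}\right) = \frac{1054}{3}$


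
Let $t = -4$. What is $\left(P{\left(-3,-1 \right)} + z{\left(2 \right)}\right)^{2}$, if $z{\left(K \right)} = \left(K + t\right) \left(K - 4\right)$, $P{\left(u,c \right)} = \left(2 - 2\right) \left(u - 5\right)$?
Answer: $16$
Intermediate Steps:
$P{\left(u,c \right)} = 0$ ($P{\left(u,c \right)} = 0 \left(-5 + u\right) = 0$)
$z{\left(K \right)} = \left(-4 + K\right)^{2}$ ($z{\left(K \right)} = \left(K - 4\right) \left(K - 4\right) = \left(-4 + K\right) \left(-4 + K\right) = \left(-4 + K\right)^{2}$)
$\left(P{\left(-3,-1 \right)} + z{\left(2 \right)}\right)^{2} = \left(0 + \left(16 + 2^{2} - 16\right)\right)^{2} = \left(0 + \left(16 + 4 - 16\right)\right)^{2} = \left(0 + 4\right)^{2} = 4^{2} = 16$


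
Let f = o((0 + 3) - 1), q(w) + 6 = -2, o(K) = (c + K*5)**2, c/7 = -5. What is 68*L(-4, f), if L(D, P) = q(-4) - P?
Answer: -43044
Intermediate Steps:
c = -35 (c = 7*(-5) = -35)
o(K) = (-35 + 5*K)**2 (o(K) = (-35 + K*5)**2 = (-35 + 5*K)**2)
q(w) = -8 (q(w) = -6 - 2 = -8)
f = 625 (f = 25*(-7 + ((0 + 3) - 1))**2 = 25*(-7 + (3 - 1))**2 = 25*(-7 + 2)**2 = 25*(-5)**2 = 25*25 = 625)
L(D, P) = -8 - P
68*L(-4, f) = 68*(-8 - 1*625) = 68*(-8 - 625) = 68*(-633) = -43044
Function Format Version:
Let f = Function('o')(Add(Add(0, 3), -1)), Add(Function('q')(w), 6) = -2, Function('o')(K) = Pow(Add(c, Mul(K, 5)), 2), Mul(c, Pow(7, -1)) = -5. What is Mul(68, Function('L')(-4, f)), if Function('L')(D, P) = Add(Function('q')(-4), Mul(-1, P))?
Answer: -43044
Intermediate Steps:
c = -35 (c = Mul(7, -5) = -35)
Function('o')(K) = Pow(Add(-35, Mul(5, K)), 2) (Function('o')(K) = Pow(Add(-35, Mul(K, 5)), 2) = Pow(Add(-35, Mul(5, K)), 2))
Function('q')(w) = -8 (Function('q')(w) = Add(-6, -2) = -8)
f = 625 (f = Mul(25, Pow(Add(-7, Add(Add(0, 3), -1)), 2)) = Mul(25, Pow(Add(-7, Add(3, -1)), 2)) = Mul(25, Pow(Add(-7, 2), 2)) = Mul(25, Pow(-5, 2)) = Mul(25, 25) = 625)
Function('L')(D, P) = Add(-8, Mul(-1, P))
Mul(68, Function('L')(-4, f)) = Mul(68, Add(-8, Mul(-1, 625))) = Mul(68, Add(-8, -625)) = Mul(68, -633) = -43044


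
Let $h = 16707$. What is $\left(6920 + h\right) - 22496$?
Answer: $1131$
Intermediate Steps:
$\left(6920 + h\right) - 22496 = \left(6920 + 16707\right) - 22496 = 23627 - 22496 = 1131$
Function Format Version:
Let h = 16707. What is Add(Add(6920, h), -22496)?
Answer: 1131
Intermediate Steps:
Add(Add(6920, h), -22496) = Add(Add(6920, 16707), -22496) = Add(23627, -22496) = 1131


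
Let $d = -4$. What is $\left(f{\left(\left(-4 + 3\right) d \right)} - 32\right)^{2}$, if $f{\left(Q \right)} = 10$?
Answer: $484$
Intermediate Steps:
$\left(f{\left(\left(-4 + 3\right) d \right)} - 32\right)^{2} = \left(10 - 32\right)^{2} = \left(-22\right)^{2} = 484$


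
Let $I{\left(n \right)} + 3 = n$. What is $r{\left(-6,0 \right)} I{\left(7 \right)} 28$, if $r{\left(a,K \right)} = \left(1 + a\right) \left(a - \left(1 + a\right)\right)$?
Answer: $560$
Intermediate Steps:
$I{\left(n \right)} = -3 + n$
$r{\left(a,K \right)} = -1 - a$ ($r{\left(a,K \right)} = \left(1 + a\right) \left(-1\right) = -1 - a$)
$r{\left(-6,0 \right)} I{\left(7 \right)} 28 = \left(-1 - -6\right) \left(-3 + 7\right) 28 = \left(-1 + 6\right) 4 \cdot 28 = 5 \cdot 4 \cdot 28 = 20 \cdot 28 = 560$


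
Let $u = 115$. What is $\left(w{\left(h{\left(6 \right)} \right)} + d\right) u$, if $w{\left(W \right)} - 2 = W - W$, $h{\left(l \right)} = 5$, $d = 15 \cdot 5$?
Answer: $8855$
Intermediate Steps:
$d = 75$
$w{\left(W \right)} = 2$ ($w{\left(W \right)} = 2 + \left(W - W\right) = 2 + 0 = 2$)
$\left(w{\left(h{\left(6 \right)} \right)} + d\right) u = \left(2 + 75\right) 115 = 77 \cdot 115 = 8855$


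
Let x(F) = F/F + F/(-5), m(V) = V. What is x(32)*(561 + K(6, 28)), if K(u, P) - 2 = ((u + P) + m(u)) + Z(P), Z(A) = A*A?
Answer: -37449/5 ≈ -7489.8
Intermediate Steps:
Z(A) = A²
K(u, P) = 2 + P + P² + 2*u (K(u, P) = 2 + (((u + P) + u) + P²) = 2 + (((P + u) + u) + P²) = 2 + ((P + 2*u) + P²) = 2 + (P + P² + 2*u) = 2 + P + P² + 2*u)
x(F) = 1 - F/5 (x(F) = 1 + F*(-⅕) = 1 - F/5)
x(32)*(561 + K(6, 28)) = (1 - ⅕*32)*(561 + (2 + 28 + 28² + 2*6)) = (1 - 32/5)*(561 + (2 + 28 + 784 + 12)) = -27*(561 + 826)/5 = -27/5*1387 = -37449/5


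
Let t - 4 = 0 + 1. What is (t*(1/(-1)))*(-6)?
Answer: 30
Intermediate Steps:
t = 5 (t = 4 + (0 + 1) = 4 + 1 = 5)
(t*(1/(-1)))*(-6) = (5*(1/(-1)))*(-6) = (5*(1*(-1)))*(-6) = (5*(-1))*(-6) = -5*(-6) = 30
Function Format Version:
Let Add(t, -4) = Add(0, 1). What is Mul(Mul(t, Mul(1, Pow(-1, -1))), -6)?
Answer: 30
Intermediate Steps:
t = 5 (t = Add(4, Add(0, 1)) = Add(4, 1) = 5)
Mul(Mul(t, Mul(1, Pow(-1, -1))), -6) = Mul(Mul(5, Mul(1, Pow(-1, -1))), -6) = Mul(Mul(5, Mul(1, -1)), -6) = Mul(Mul(5, -1), -6) = Mul(-5, -6) = 30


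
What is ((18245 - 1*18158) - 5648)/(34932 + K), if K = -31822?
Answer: -5561/3110 ≈ -1.7881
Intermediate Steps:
((18245 - 1*18158) - 5648)/(34932 + K) = ((18245 - 1*18158) - 5648)/(34932 - 31822) = ((18245 - 18158) - 5648)/3110 = (87 - 5648)*(1/3110) = -5561*1/3110 = -5561/3110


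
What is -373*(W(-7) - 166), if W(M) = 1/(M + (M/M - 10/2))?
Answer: 681471/11 ≈ 61952.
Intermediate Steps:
W(M) = 1/(-4 + M) (W(M) = 1/(M + (1 - 10*½)) = 1/(M + (1 - 5)) = 1/(M - 4) = 1/(-4 + M))
-373*(W(-7) - 166) = -373*(1/(-4 - 7) - 166) = -373*(1/(-11) - 166) = -373*(-1/11 - 166) = -373*(-1827/11) = 681471/11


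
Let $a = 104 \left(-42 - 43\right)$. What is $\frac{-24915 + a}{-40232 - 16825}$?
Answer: $\frac{33755}{57057} \approx 0.5916$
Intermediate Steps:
$a = -8840$ ($a = 104 \left(-85\right) = -8840$)
$\frac{-24915 + a}{-40232 - 16825} = \frac{-24915 - 8840}{-40232 - 16825} = - \frac{33755}{-57057} = \left(-33755\right) \left(- \frac{1}{57057}\right) = \frac{33755}{57057}$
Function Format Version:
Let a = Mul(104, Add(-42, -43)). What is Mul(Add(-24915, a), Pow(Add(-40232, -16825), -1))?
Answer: Rational(33755, 57057) ≈ 0.59160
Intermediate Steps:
a = -8840 (a = Mul(104, -85) = -8840)
Mul(Add(-24915, a), Pow(Add(-40232, -16825), -1)) = Mul(Add(-24915, -8840), Pow(Add(-40232, -16825), -1)) = Mul(-33755, Pow(-57057, -1)) = Mul(-33755, Rational(-1, 57057)) = Rational(33755, 57057)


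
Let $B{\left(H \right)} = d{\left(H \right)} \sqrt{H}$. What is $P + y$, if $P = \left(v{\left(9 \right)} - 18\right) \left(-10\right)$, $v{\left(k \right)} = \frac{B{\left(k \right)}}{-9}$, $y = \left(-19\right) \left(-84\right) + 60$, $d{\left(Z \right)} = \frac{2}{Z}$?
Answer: $\frac{49592}{27} \approx 1836.7$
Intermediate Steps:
$B{\left(H \right)} = \frac{2}{\sqrt{H}}$ ($B{\left(H \right)} = \frac{2}{H} \sqrt{H} = \frac{2}{\sqrt{H}}$)
$y = 1656$ ($y = 1596 + 60 = 1656$)
$v{\left(k \right)} = - \frac{2}{9 \sqrt{k}}$ ($v{\left(k \right)} = \frac{2 \frac{1}{\sqrt{k}}}{-9} = \frac{2}{\sqrt{k}} \left(- \frac{1}{9}\right) = - \frac{2}{9 \sqrt{k}}$)
$P = \frac{4880}{27}$ ($P = \left(- \frac{2}{9 \cdot 3} - 18\right) \left(-10\right) = \left(\left(- \frac{2}{9}\right) \frac{1}{3} - 18\right) \left(-10\right) = \left(- \frac{2}{27} - 18\right) \left(-10\right) = \left(- \frac{488}{27}\right) \left(-10\right) = \frac{4880}{27} \approx 180.74$)
$P + y = \frac{4880}{27} + 1656 = \frac{49592}{27}$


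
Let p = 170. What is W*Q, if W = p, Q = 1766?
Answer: 300220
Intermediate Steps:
W = 170
W*Q = 170*1766 = 300220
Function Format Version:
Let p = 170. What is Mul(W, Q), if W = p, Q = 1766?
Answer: 300220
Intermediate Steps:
W = 170
Mul(W, Q) = Mul(170, 1766) = 300220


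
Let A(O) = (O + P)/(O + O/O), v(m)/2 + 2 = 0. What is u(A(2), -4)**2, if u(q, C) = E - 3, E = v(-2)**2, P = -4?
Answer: 169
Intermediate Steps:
v(m) = -4 (v(m) = -4 + 2*0 = -4 + 0 = -4)
A(O) = (-4 + O)/(1 + O) (A(O) = (O - 4)/(O + O/O) = (-4 + O)/(O + 1) = (-4 + O)/(1 + O))
E = 16 (E = (-4)**2 = 16)
u(q, C) = 13 (u(q, C) = 16 - 3 = 13)
u(A(2), -4)**2 = 13**2 = 169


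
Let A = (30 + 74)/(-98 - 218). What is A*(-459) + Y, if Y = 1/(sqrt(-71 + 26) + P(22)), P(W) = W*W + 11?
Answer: 64993433/430234 - I*sqrt(5)/81690 ≈ 151.07 - 2.7373e-5*I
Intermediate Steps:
P(W) = 11 + W**2 (P(W) = W**2 + 11 = 11 + W**2)
A = -26/79 (A = 104/(-316) = 104*(-1/316) = -26/79 ≈ -0.32911)
Y = 1/(495 + 3*I*sqrt(5)) (Y = 1/(sqrt(-71 + 26) + (11 + 22**2)) = 1/(sqrt(-45) + (11 + 484)) = 1/(3*I*sqrt(5) + 495) = 1/(495 + 3*I*sqrt(5)) ≈ 0.0020198 - 2.737e-5*I)
A*(-459) + Y = -26/79*(-459) + (11/5446 - I*sqrt(5)/81690) = 11934/79 + (11/5446 - I*sqrt(5)/81690) = 64993433/430234 - I*sqrt(5)/81690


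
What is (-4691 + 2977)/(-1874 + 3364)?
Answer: -857/745 ≈ -1.1503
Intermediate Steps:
(-4691 + 2977)/(-1874 + 3364) = -1714/1490 = -1714*1/1490 = -857/745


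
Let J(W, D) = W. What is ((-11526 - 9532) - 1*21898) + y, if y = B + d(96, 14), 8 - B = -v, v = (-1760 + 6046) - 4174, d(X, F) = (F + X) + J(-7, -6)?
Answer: -42733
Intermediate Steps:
d(X, F) = -7 + F + X (d(X, F) = (F + X) - 7 = -7 + F + X)
v = 112 (v = 4286 - 4174 = 112)
B = 120 (B = 8 - (-1)*112 = 8 - 1*(-112) = 8 + 112 = 120)
y = 223 (y = 120 + (-7 + 14 + 96) = 120 + 103 = 223)
((-11526 - 9532) - 1*21898) + y = ((-11526 - 9532) - 1*21898) + 223 = (-21058 - 21898) + 223 = -42956 + 223 = -42733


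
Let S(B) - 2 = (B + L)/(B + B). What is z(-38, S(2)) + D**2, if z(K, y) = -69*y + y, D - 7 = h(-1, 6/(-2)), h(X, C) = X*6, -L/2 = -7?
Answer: -407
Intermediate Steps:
L = 14 (L = -2*(-7) = 14)
h(X, C) = 6*X
D = 1 (D = 7 + 6*(-1) = 7 - 6 = 1)
S(B) = 2 + (14 + B)/(2*B) (S(B) = 2 + (B + 14)/(B + B) = 2 + (14 + B)/((2*B)) = 2 + (14 + B)*(1/(2*B)) = 2 + (14 + B)/(2*B))
z(K, y) = -68*y
z(-38, S(2)) + D**2 = -68*(5/2 + 7/2) + 1**2 = -68*(5/2 + 7*(1/2)) + 1 = -68*(5/2 + 7/2) + 1 = -68*6 + 1 = -408 + 1 = -407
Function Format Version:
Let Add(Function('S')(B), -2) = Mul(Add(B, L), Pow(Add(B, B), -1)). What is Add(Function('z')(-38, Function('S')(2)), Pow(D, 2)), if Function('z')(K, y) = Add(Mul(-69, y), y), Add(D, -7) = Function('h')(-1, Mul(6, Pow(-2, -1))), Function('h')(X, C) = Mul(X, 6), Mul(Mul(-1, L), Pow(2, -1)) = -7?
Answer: -407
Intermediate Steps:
L = 14 (L = Mul(-2, -7) = 14)
Function('h')(X, C) = Mul(6, X)
D = 1 (D = Add(7, Mul(6, -1)) = Add(7, -6) = 1)
Function('S')(B) = Add(2, Mul(Rational(1, 2), Pow(B, -1), Add(14, B))) (Function('S')(B) = Add(2, Mul(Add(B, 14), Pow(Add(B, B), -1))) = Add(2, Mul(Add(14, B), Pow(Mul(2, B), -1))) = Add(2, Mul(Add(14, B), Mul(Rational(1, 2), Pow(B, -1)))) = Add(2, Mul(Rational(1, 2), Pow(B, -1), Add(14, B))))
Function('z')(K, y) = Mul(-68, y)
Add(Function('z')(-38, Function('S')(2)), Pow(D, 2)) = Add(Mul(-68, Add(Rational(5, 2), Mul(7, Pow(2, -1)))), Pow(1, 2)) = Add(Mul(-68, Add(Rational(5, 2), Mul(7, Rational(1, 2)))), 1) = Add(Mul(-68, Add(Rational(5, 2), Rational(7, 2))), 1) = Add(Mul(-68, 6), 1) = Add(-408, 1) = -407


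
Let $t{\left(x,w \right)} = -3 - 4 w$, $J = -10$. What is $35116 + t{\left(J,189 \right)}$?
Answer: $34357$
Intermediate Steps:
$35116 + t{\left(J,189 \right)} = 35116 - 759 = 34357$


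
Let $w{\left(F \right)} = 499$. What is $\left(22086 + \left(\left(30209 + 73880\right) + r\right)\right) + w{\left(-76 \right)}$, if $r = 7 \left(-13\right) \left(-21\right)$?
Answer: $128585$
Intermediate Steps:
$r = 1911$ ($r = \left(-91\right) \left(-21\right) = 1911$)
$\left(22086 + \left(\left(30209 + 73880\right) + r\right)\right) + w{\left(-76 \right)} = \left(22086 + \left(\left(30209 + 73880\right) + 1911\right)\right) + 499 = \left(22086 + \left(104089 + 1911\right)\right) + 499 = \left(22086 + 106000\right) + 499 = 128086 + 499 = 128585$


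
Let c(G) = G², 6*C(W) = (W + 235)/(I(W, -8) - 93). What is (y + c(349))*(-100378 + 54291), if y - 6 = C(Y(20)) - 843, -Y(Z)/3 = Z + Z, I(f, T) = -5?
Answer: -3278017006379/588 ≈ -5.5749e+9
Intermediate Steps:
Y(Z) = -6*Z (Y(Z) = -3*(Z + Z) = -6*Z)
C(W) = -235/588 - W/588 (C(W) = ((W + 235)/(-5 - 93))/6 = ((235 + W)/(-98))/6 = ((235 + W)*(-1/98))/6 = (-235/98 - W/98)/6 = -235/588 - W/588)
y = -492271/588 (y = 6 + ((-235/588 - (-1)*20/98) - 843) = 6 + ((-235/588 - 1/588*(-120)) - 843) = 6 + ((-235/588 + 10/49) - 843) = 6 + (-115/588 - 843) = 6 - 495799/588 = -492271/588 ≈ -837.20)
(y + c(349))*(-100378 + 54291) = (-492271/588 + 349²)*(-100378 + 54291) = (-492271/588 + 121801)*(-46087) = (71126717/588)*(-46087) = -3278017006379/588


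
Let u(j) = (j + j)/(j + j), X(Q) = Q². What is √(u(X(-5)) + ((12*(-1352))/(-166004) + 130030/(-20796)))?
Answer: I*√959926581676242942/431527398 ≈ 2.2704*I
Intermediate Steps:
u(j) = 1 (u(j) = (2*j)/((2*j)) = (2*j)*(1/(2*j)) = 1)
√(u(X(-5)) + ((12*(-1352))/(-166004) + 130030/(-20796))) = √(1 + ((12*(-1352))/(-166004) + 130030/(-20796))) = √(1 + (-16224*(-1/166004) + 130030*(-1/20796))) = √(1 + (4056/41501 - 65015/10398)) = √(1 - 2656013227/431527398) = √(-2224485829/431527398) = I*√959926581676242942/431527398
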